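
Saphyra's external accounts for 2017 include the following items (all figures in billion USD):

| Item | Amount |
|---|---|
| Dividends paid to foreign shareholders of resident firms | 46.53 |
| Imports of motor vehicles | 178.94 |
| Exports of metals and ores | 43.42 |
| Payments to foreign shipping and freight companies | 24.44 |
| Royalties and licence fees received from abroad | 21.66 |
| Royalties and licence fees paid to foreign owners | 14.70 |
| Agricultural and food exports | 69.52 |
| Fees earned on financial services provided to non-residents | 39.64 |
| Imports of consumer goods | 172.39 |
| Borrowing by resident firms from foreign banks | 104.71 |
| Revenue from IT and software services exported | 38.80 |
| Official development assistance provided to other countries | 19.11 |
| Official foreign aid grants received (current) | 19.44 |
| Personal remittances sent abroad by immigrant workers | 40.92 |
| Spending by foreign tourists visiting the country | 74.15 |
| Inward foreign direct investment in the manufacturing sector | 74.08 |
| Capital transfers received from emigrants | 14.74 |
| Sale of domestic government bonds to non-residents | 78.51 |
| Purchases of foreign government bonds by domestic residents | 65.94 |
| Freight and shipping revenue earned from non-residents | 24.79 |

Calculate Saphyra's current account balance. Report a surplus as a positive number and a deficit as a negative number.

Goods: 69.52 - 178.94 + 43.42 - 172.39 = -238.39
Services: -24.44 + 24.79 + 74.15 + 21.66 + 39.64 + 38.80 - 14.70 = 159.90
Primary income: -46.53
Secondary income: 19.44 - 40.92 - 19.11 = -40.59
Current account = (-238.39) + 159.90 + (-46.53) + (-40.59) = -165.61
(Excluded from the current account — financial account: borrowing by resident firms from foreign banks 104.71, inward foreign direct investment in the manufacturing sector 74.08, sale of domestic government bonds to non-residents 78.51, purchases of foreign government bonds by domestic residents 65.94; capital account: capital transfers received from emigrants 14.74.)

-165.61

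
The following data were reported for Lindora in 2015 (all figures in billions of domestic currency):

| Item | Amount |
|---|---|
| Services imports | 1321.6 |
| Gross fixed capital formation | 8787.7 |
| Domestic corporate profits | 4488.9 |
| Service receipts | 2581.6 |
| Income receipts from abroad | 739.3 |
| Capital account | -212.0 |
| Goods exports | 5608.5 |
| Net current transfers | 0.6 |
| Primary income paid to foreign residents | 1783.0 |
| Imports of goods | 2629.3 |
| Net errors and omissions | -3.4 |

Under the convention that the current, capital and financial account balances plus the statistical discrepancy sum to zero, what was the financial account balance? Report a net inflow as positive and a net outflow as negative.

-2980.7

Goods balance = 5608.5 - 2629.3 = 2979.2
Services balance = 2581.6 - 1321.6 = 1260.0
Trade balance (goods + services) = 2979.2 + 1260.0 = 4239.2
Net primary income = 739.3 - 1783.0 = -1043.7
Net secondary income = 0.6
Current account = 4239.2 + (-1043.7) + 0.6 = 3196.1
Financial account = -(3196.1 + (-212.0) + (-3.4)) = -2980.7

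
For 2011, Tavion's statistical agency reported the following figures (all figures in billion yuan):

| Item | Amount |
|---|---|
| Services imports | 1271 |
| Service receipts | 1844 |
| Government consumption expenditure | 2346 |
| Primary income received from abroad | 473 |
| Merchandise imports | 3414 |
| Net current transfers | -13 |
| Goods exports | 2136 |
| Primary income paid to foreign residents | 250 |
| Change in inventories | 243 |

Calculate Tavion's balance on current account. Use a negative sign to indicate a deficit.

Goods balance = 2136 - 3414 = -1278
Services balance = 1844 - 1271 = 573
Trade balance (goods + services) = -1278 + 573 = -705
Net primary income = 473 - 250 = 223
Net secondary income = -13
Current account = -705 + 223 + (-13) = -495

-495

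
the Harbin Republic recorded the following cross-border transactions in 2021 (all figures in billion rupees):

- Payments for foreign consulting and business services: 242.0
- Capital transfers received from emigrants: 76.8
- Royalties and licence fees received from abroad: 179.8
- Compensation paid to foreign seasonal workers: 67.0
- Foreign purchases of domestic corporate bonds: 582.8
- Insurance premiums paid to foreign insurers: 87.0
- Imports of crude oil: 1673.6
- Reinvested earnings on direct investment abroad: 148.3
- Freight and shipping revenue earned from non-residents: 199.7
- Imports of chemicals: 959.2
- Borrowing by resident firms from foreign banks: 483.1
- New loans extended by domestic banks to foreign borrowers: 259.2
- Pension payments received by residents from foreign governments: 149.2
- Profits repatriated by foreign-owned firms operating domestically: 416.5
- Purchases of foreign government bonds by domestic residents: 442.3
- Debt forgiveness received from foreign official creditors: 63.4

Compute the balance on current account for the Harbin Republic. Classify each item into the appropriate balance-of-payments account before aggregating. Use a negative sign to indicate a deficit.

-2768.3

Goods: -1673.6 - 959.2 = -2632.8
Services: -242.0 + 179.8 - 87.0 + 199.7 = 50.5
Primary income: -67.0 - 416.5 + 148.3 = -335.2
Secondary income: 149.2
Current account = (-2632.8) + 50.5 + (-335.2) + 149.2 = -2768.3
(Excluded from the current account — capital account: capital transfers received from emigrants 76.8, debt forgiveness received from foreign official creditors 63.4; financial account: foreign purchases of domestic corporate bonds 582.8, borrowing by resident firms from foreign banks 483.1, new loans extended by domestic banks to foreign borrowers 259.2, purchases of foreign government bonds by domestic residents 442.3.)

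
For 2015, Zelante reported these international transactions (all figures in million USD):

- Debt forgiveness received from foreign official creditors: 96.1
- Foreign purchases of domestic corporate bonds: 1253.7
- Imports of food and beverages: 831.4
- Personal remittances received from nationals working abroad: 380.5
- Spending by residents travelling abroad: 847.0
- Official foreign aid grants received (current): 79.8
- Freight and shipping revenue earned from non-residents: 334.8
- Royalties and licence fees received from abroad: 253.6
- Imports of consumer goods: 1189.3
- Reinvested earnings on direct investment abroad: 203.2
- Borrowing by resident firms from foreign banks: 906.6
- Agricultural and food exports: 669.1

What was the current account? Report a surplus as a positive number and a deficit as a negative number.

Goods: -1189.3 - 831.4 + 669.1 = -1351.6
Services: 334.8 - 847.0 + 253.6 = -258.6
Primary income: 203.2
Secondary income: 79.8 + 380.5 = 460.3
Current account = (-1351.6) + (-258.6) + 203.2 + 460.3 = -946.7
(Excluded from the current account — capital account: debt forgiveness received from foreign official creditors 96.1; financial account: foreign purchases of domestic corporate bonds 1253.7, borrowing by resident firms from foreign banks 906.6.)

-946.7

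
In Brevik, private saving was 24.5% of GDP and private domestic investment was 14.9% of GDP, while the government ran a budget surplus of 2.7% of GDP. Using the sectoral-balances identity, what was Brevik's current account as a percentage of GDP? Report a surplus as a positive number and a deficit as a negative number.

By the sectoral-balances identity, CA = (S_private - I) + (T - G).
Private balance = 24.5 - 14.9 = 9.6
Government balance (T - G) = 2.7
CA = 9.6 + 2.7 = 12.3

12.3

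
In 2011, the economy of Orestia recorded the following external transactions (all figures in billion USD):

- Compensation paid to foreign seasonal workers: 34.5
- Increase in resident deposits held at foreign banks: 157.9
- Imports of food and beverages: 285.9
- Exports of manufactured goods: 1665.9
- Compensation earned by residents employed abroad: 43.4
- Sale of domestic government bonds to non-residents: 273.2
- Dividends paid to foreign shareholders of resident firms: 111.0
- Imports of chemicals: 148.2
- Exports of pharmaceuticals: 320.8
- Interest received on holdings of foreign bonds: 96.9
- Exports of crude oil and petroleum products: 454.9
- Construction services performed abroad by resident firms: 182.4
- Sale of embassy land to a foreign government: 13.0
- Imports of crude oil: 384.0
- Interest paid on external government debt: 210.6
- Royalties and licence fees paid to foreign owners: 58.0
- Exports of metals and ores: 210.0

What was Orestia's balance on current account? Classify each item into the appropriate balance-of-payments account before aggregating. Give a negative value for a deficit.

1742.1

Goods: -285.9 + 210.0 - 384.0 + 1665.9 + 320.8 - 148.2 + 454.9 = 1833.5
Services: -58.0 + 182.4 = 124.4
Primary income: -111.0 - 34.5 + 96.9 - 210.6 + 43.4 = -215.8
Current account = 1833.5 + 124.4 + (-215.8) = 1742.1
(Excluded from the current account — financial account: increase in resident deposits held at foreign banks 157.9, sale of domestic government bonds to non-residents 273.2; capital account: sale of embassy land to a foreign government 13.0.)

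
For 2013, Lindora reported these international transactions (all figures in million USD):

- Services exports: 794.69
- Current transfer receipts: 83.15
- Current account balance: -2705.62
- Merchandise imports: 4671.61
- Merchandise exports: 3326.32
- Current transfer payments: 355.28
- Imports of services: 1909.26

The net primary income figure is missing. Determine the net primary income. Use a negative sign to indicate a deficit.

Current account = goods balance + services balance + net primary income + net secondary income
Sum of the known components = -2731.99
Net primary income = CA - (known components) = -2705.62 - (-2731.99) = 26.37

26.37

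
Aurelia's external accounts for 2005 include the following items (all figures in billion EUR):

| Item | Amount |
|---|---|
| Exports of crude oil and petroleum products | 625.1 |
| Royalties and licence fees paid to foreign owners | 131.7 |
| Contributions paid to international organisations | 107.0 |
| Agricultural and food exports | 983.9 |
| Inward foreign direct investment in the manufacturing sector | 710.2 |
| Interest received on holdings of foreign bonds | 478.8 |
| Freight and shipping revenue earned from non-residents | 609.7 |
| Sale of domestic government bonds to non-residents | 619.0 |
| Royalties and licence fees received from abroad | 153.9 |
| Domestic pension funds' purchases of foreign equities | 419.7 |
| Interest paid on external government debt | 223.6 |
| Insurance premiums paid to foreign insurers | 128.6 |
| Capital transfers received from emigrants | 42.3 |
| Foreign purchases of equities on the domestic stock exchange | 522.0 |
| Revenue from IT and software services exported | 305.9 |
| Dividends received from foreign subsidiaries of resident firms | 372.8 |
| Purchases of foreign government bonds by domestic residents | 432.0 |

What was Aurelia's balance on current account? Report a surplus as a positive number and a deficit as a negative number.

2939.2

Goods: 625.1 + 983.9 = 1609.0
Services: -128.6 + 305.9 + 153.9 - 131.7 + 609.7 = 809.2
Primary income: 478.8 - 223.6 + 372.8 = 628.0
Secondary income: -107.0
Current account = 1609.0 + 809.2 + 628.0 + (-107.0) = 2939.2
(Excluded from the current account — financial account: inward foreign direct investment in the manufacturing sector 710.2, sale of domestic government bonds to non-residents 619.0, domestic pension funds' purchases of foreign equities 419.7, foreign purchases of equities on the domestic stock exchange 522.0, purchases of foreign government bonds by domestic residents 432.0; capital account: capital transfers received from emigrants 42.3.)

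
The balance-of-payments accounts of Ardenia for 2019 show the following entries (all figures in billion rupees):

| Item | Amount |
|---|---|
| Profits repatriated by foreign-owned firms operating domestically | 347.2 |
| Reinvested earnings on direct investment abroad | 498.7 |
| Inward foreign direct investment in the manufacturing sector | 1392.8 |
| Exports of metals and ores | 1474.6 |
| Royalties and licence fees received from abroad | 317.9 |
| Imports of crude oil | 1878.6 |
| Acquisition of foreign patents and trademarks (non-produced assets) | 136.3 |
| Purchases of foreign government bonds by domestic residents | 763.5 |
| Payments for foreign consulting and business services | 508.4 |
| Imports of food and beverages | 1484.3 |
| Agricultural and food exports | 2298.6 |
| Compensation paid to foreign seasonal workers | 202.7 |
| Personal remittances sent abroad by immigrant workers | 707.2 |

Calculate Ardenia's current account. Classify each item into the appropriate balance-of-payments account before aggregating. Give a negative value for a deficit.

Goods: 2298.6 - 1878.6 + 1474.6 - 1484.3 = 410.3
Services: 317.9 - 508.4 = -190.5
Primary income: 498.7 - 347.2 - 202.7 = -51.2
Secondary income: -707.2
Current account = 410.3 + (-190.5) + (-51.2) + (-707.2) = -538.6
(Excluded from the current account — financial account: inward foreign direct investment in the manufacturing sector 1392.8, purchases of foreign government bonds by domestic residents 763.5; capital account: acquisition of foreign patents and trademarks (non-produced assets) 136.3.)

-538.6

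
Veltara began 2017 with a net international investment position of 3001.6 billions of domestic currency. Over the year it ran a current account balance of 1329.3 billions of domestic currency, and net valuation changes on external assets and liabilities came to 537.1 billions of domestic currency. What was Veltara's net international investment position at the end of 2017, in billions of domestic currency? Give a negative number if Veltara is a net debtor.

4868.0

Change in NIIP = current account + net valuation change = 1329.3 + 537.1 = 1866.4
End-of-year NIIP = 3001.6 + 1866.4 = 4868.0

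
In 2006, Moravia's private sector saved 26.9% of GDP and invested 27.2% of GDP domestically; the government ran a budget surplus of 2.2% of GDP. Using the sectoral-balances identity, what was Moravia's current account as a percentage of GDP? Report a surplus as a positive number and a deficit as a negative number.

By the sectoral-balances identity, CA = (S_private - I) + (T - G).
Private balance = 26.9 - 27.2 = -0.3
Government balance (T - G) = 2.2
CA = -0.3 + 2.2 = 1.9

1.9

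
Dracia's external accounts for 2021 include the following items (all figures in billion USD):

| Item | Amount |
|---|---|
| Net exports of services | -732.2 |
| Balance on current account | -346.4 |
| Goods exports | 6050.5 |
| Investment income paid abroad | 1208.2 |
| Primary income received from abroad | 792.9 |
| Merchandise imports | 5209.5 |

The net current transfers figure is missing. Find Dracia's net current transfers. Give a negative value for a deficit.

Current account = goods balance + services balance + net primary income + net secondary income
Sum of the known components = -306.5
Net current transfers = CA - (known components) = -346.4 - (-306.5) = -39.9

-39.9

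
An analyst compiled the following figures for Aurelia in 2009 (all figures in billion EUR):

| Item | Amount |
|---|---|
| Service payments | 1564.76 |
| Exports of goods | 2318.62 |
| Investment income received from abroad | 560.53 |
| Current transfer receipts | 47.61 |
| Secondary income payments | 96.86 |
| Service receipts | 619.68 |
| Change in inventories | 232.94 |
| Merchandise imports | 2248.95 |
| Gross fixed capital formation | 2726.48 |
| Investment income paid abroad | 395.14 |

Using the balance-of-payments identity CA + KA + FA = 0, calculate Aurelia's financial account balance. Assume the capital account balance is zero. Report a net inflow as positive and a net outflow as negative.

759.27

Goods balance = 2318.62 - 2248.95 = 69.67
Services balance = 619.68 - 1564.76 = -945.08
Trade balance (goods + services) = 69.67 + (-945.08) = -875.41
Net primary income = 560.53 - 395.14 = 165.39
Net secondary income = 47.61 - 96.86 = -49.25
Current account = -875.41 + 165.39 + (-49.25) = -759.27
Financial account = -(-759.27) = 759.27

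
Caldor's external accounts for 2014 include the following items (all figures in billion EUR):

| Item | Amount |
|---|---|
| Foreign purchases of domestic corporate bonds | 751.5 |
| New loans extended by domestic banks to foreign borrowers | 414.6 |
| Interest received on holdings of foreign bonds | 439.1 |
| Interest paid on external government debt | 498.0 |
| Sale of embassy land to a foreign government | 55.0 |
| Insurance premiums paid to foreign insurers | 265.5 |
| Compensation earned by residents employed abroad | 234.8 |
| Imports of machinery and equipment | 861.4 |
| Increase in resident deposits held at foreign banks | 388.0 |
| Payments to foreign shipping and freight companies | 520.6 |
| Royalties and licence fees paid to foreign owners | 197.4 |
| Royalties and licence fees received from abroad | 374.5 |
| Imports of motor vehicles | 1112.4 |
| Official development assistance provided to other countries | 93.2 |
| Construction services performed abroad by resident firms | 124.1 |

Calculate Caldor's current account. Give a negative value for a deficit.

-2376.0

Goods: -1112.4 - 861.4 = -1973.8
Services: -520.6 - 265.5 + 374.5 + 124.1 - 197.4 = -484.9
Primary income: -498.0 + 439.1 + 234.8 = 175.9
Secondary income: -93.2
Current account = (-1973.8) + (-484.9) + 175.9 + (-93.2) = -2376.0
(Excluded from the current account — financial account: foreign purchases of domestic corporate bonds 751.5, new loans extended by domestic banks to foreign borrowers 414.6, increase in resident deposits held at foreign banks 388.0; capital account: sale of embassy land to a foreign government 55.0.)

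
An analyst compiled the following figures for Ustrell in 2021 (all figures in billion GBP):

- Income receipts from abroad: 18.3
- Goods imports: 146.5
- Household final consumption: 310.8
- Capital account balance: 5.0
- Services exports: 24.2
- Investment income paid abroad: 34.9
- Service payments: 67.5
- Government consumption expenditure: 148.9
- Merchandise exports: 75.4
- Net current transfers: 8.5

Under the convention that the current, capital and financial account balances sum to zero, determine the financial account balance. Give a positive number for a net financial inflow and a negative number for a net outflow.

117.5

Goods balance = 75.4 - 146.5 = -71.1
Services balance = 24.2 - 67.5 = -43.3
Trade balance (goods + services) = -71.1 + (-43.3) = -114.4
Net primary income = 18.3 - 34.9 = -16.6
Net secondary income = 8.5
Current account = -114.4 + (-16.6) + 8.5 = -122.5
Financial account = -(-122.5 + 5.0) = 117.5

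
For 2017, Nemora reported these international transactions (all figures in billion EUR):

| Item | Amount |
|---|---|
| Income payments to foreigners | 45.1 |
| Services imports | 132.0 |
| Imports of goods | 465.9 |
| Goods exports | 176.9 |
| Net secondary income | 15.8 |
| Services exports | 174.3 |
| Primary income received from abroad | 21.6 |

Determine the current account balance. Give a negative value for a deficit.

-254.4

Goods balance = 176.9 - 465.9 = -289.0
Services balance = 174.3 - 132.0 = 42.3
Trade balance (goods + services) = -289.0 + 42.3 = -246.7
Net primary income = 21.6 - 45.1 = -23.5
Net secondary income = 15.8
Current account = -246.7 + (-23.5) + 15.8 = -254.4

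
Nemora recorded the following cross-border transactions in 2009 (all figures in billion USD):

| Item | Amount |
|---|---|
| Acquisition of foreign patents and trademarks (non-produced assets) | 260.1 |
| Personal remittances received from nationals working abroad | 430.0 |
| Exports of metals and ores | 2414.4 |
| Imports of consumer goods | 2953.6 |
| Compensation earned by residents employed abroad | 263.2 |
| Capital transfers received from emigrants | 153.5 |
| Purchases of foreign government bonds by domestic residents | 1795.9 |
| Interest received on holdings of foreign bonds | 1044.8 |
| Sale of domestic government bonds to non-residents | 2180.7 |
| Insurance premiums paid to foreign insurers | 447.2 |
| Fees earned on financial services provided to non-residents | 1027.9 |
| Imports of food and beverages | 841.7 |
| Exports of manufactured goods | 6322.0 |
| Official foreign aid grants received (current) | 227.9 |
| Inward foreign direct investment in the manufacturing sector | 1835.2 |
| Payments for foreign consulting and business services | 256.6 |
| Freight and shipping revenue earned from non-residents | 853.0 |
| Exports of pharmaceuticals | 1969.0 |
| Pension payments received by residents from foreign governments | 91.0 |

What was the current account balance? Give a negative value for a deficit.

Goods: 1969.0 + 2414.4 + 6322.0 - 2953.6 - 841.7 = 6910.1
Services: -256.6 - 447.2 + 1027.9 + 853.0 = 1177.1
Primary income: 1044.8 + 263.2 = 1308.0
Secondary income: 227.9 + 430.0 + 91.0 = 748.9
Current account = 6910.1 + 1177.1 + 1308.0 + 748.9 = 10144.1
(Excluded from the current account — capital account: acquisition of foreign patents and trademarks (non-produced assets) 260.1, capital transfers received from emigrants 153.5; financial account: purchases of foreign government bonds by domestic residents 1795.9, sale of domestic government bonds to non-residents 2180.7, inward foreign direct investment in the manufacturing sector 1835.2.)

10144.1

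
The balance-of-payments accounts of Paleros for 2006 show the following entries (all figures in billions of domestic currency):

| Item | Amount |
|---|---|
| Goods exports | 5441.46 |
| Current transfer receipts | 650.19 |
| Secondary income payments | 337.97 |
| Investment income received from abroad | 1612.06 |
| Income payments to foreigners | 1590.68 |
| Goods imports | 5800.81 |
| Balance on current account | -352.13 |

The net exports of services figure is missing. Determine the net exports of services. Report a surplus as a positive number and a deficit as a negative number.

-326.38

Current account = goods balance + services balance + net primary income + net secondary income
Sum of the known components = -25.75
Net exports of services = CA - (known components) = -352.13 - (-25.75) = -326.38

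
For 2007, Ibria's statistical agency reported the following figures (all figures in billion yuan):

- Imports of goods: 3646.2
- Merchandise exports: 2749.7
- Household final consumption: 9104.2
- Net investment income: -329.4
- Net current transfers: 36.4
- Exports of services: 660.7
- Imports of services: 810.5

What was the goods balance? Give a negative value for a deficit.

-896.5

Goods balance = 2749.7 - 3646.2 = -896.5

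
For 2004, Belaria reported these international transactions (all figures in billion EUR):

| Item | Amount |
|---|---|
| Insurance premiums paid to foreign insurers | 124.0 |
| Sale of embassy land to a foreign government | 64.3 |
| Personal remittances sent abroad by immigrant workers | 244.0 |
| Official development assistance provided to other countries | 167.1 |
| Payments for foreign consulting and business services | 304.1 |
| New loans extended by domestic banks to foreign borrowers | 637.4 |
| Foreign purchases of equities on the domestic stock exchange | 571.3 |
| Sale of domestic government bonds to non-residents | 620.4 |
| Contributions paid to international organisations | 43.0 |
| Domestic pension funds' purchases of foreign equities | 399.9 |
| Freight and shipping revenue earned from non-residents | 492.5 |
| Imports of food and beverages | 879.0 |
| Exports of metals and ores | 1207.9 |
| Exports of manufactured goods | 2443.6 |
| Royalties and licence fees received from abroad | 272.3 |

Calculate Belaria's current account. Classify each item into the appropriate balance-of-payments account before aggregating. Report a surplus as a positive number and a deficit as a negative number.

2655.1

Goods: 1207.9 - 879.0 + 2443.6 = 2772.5
Services: 492.5 - 304.1 + 272.3 - 124.0 = 336.7
Secondary income: -244.0 - 167.1 - 43.0 = -454.1
Current account = 2772.5 + 336.7 + (-454.1) = 2655.1
(Excluded from the current account — capital account: sale of embassy land to a foreign government 64.3; financial account: new loans extended by domestic banks to foreign borrowers 637.4, foreign purchases of equities on the domestic stock exchange 571.3, sale of domestic government bonds to non-residents 620.4, domestic pension funds' purchases of foreign equities 399.9.)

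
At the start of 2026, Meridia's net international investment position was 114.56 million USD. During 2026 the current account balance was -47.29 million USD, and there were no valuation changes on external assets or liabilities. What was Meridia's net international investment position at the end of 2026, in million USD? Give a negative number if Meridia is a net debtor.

With no valuation effects, change in NIIP = current account = -47.29
End-of-year NIIP = 114.56 + (-47.29) = 67.27

67.27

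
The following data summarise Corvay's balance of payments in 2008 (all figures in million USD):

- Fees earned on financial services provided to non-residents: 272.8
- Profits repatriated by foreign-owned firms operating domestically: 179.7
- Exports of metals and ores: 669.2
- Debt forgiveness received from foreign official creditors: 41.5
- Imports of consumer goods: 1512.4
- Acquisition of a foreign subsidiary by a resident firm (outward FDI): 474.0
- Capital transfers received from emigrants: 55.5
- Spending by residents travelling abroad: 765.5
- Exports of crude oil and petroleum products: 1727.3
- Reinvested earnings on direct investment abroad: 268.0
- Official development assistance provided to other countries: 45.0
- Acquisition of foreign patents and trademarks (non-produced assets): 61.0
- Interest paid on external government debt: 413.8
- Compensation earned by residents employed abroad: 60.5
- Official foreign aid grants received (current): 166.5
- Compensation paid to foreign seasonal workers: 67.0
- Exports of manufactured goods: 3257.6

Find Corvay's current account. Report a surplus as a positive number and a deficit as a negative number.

3438.5

Goods: 669.2 + 3257.6 + 1727.3 - 1512.4 = 4141.7
Services: -765.5 + 272.8 = -492.7
Primary income: -179.7 - 413.8 + 268.0 - 67.0 + 60.5 = -332.0
Secondary income: 166.5 - 45.0 = 121.5
Current account = 4141.7 + (-492.7) + (-332.0) + 121.5 = 3438.5
(Excluded from the current account — capital account: debt forgiveness received from foreign official creditors 41.5, capital transfers received from emigrants 55.5, acquisition of foreign patents and trademarks (non-produced assets) 61.0; financial account: acquisition of a foreign subsidiary by a resident firm (outward FDI) 474.0.)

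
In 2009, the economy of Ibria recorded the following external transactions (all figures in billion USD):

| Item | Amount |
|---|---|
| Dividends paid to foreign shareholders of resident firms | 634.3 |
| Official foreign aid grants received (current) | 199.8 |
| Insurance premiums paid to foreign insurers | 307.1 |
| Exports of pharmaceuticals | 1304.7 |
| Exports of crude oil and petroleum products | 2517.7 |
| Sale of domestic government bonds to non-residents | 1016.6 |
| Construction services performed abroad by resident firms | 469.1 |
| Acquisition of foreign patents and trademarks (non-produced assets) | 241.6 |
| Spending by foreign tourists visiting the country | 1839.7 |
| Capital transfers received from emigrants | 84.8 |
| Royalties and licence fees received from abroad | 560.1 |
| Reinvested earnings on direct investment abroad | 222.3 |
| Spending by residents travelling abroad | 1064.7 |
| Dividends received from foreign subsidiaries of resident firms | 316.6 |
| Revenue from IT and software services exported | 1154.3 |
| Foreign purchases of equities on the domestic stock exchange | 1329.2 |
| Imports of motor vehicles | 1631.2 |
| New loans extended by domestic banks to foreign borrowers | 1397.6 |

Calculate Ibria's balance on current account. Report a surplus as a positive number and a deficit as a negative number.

Goods: -1631.2 + 2517.7 + 1304.7 = 2191.2
Services: -1064.7 + 1154.3 + 1839.7 - 307.1 + 469.1 + 560.1 = 2651.4
Primary income: 222.3 + 316.6 - 634.3 = -95.4
Secondary income: 199.8
Current account = 2191.2 + 2651.4 + (-95.4) + 199.8 = 4947.0
(Excluded from the current account — financial account: sale of domestic government bonds to non-residents 1016.6, foreign purchases of equities on the domestic stock exchange 1329.2, new loans extended by domestic banks to foreign borrowers 1397.6; capital account: acquisition of foreign patents and trademarks (non-produced assets) 241.6, capital transfers received from emigrants 84.8.)

4947.0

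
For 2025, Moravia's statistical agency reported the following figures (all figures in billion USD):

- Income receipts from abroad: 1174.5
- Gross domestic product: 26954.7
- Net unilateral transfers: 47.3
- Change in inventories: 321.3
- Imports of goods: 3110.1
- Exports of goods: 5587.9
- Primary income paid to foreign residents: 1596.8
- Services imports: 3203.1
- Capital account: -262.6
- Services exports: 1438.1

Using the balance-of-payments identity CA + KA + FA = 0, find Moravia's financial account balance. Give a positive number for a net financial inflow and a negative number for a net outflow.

Goods balance = 5587.9 - 3110.1 = 2477.8
Services balance = 1438.1 - 3203.1 = -1765.0
Trade balance (goods + services) = 2477.8 + (-1765.0) = 712.8
Net primary income = 1174.5 - 1596.8 = -422.3
Net secondary income = 47.3
Current account = 712.8 + (-422.3) + 47.3 = 337.8
Financial account = -(337.8 + (-262.6)) = -75.2

-75.2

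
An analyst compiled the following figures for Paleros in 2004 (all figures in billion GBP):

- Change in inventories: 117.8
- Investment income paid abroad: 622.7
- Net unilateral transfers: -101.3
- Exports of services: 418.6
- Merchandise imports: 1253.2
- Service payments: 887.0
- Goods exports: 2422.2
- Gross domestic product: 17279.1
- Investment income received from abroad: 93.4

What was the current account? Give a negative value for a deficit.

70.0

Goods balance = 2422.2 - 1253.2 = 1169.0
Services balance = 418.6 - 887.0 = -468.4
Trade balance (goods + services) = 1169.0 + (-468.4) = 700.6
Net primary income = 93.4 - 622.7 = -529.3
Net secondary income = -101.3
Current account = 700.6 + (-529.3) + (-101.3) = 70.0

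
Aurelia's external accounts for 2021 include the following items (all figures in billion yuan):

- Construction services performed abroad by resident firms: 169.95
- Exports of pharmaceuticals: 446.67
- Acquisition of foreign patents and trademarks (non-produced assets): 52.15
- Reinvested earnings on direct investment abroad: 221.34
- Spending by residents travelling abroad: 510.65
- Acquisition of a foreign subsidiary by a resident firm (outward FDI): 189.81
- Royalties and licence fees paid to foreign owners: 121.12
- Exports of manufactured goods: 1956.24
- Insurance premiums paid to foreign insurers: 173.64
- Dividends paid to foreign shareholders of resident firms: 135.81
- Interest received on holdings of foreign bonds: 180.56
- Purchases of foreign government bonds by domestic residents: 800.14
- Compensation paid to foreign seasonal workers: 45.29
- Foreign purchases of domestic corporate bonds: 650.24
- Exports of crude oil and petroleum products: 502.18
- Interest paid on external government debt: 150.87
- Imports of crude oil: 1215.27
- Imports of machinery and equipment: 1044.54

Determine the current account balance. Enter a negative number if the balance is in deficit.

79.75

Goods: 446.67 - 1215.27 + 1956.24 - 1044.54 + 502.18 = 645.28
Services: -173.64 + 169.95 - 510.65 - 121.12 = -635.46
Primary income: 221.34 - 135.81 + 180.56 - 45.29 - 150.87 = 69.93
Current account = 645.28 + (-635.46) + 69.93 = 79.75
(Excluded from the current account — capital account: acquisition of foreign patents and trademarks (non-produced assets) 52.15; financial account: acquisition of a foreign subsidiary by a resident firm (outward FDI) 189.81, purchases of foreign government bonds by domestic residents 800.14, foreign purchases of domestic corporate bonds 650.24.)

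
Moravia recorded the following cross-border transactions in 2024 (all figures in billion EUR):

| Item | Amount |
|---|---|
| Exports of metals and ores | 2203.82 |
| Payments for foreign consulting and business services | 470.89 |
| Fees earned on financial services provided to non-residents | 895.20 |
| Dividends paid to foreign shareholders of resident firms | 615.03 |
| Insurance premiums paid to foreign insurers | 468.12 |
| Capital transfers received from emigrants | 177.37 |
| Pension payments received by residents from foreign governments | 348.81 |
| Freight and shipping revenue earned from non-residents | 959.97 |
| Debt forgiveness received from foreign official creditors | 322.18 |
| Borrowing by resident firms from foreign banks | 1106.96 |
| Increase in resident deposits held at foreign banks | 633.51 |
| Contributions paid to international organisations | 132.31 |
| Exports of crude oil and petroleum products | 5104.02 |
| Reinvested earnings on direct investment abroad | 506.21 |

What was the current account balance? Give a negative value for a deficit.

8331.68

Goods: 5104.02 + 2203.82 = 7307.84
Services: 895.20 - 468.12 - 470.89 + 959.97 = 916.16
Primary income: 506.21 - 615.03 = -108.82
Secondary income: 348.81 - 132.31 = 216.50
Current account = 7307.84 + 916.16 + (-108.82) + 216.50 = 8331.68
(Excluded from the current account — capital account: capital transfers received from emigrants 177.37, debt forgiveness received from foreign official creditors 322.18; financial account: borrowing by resident firms from foreign banks 1106.96, increase in resident deposits held at foreign banks 633.51.)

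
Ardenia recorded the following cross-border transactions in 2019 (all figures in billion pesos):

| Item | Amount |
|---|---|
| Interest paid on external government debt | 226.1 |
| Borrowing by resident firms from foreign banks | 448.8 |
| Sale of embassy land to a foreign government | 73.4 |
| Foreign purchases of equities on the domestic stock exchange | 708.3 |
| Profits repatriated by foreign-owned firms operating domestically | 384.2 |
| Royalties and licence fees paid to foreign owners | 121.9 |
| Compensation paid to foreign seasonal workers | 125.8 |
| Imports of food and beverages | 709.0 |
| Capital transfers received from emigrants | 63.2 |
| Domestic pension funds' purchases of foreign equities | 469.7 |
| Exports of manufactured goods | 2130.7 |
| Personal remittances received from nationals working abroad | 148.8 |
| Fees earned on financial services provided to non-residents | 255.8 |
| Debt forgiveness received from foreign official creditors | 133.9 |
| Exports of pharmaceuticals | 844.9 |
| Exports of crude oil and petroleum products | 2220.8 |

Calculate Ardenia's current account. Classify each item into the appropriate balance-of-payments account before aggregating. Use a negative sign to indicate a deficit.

Goods: 844.9 - 709.0 + 2220.8 + 2130.7 = 4487.4
Services: -121.9 + 255.8 = 133.9
Primary income: -226.1 - 125.8 - 384.2 = -736.1
Secondary income: 148.8
Current account = 4487.4 + 133.9 + (-736.1) + 148.8 = 4034.0
(Excluded from the current account — financial account: borrowing by resident firms from foreign banks 448.8, foreign purchases of equities on the domestic stock exchange 708.3, domestic pension funds' purchases of foreign equities 469.7; capital account: sale of embassy land to a foreign government 73.4, capital transfers received from emigrants 63.2, debt forgiveness received from foreign official creditors 133.9.)

4034.0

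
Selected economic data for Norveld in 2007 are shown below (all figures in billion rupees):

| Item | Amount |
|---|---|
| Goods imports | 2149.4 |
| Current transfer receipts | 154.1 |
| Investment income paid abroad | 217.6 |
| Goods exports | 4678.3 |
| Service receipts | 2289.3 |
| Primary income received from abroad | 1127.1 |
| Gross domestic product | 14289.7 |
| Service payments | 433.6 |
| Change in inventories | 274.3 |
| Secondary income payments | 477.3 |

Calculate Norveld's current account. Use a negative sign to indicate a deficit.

4970.9

Goods balance = 4678.3 - 2149.4 = 2528.9
Services balance = 2289.3 - 433.6 = 1855.7
Trade balance (goods + services) = 2528.9 + 1855.7 = 4384.6
Net primary income = 1127.1 - 217.6 = 909.5
Net secondary income = 154.1 - 477.3 = -323.2
Current account = 4384.6 + 909.5 + (-323.2) = 4970.9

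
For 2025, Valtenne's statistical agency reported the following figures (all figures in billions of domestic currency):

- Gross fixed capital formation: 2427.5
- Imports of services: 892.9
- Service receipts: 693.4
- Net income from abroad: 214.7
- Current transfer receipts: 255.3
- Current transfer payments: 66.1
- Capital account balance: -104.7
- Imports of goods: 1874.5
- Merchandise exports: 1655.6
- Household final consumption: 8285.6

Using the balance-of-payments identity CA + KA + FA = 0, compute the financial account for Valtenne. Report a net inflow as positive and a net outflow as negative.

Goods balance = 1655.6 - 1874.5 = -218.9
Services balance = 693.4 - 892.9 = -199.5
Trade balance (goods + services) = -218.9 + (-199.5) = -418.4
Net primary income = 214.7
Net secondary income = 255.3 - 66.1 = 189.2
Current account = -418.4 + 214.7 + 189.2 = -14.5
Financial account = -(-14.5 + (-104.7)) = 119.2

119.2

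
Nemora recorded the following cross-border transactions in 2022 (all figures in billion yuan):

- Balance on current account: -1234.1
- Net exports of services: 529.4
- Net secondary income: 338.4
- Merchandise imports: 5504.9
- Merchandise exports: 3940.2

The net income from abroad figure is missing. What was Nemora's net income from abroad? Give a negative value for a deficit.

Current account = goods balance + services balance + net primary income + net secondary income
Sum of the known components = -696.9
Net income from abroad = CA - (known components) = -1234.1 - (-696.9) = -537.2

-537.2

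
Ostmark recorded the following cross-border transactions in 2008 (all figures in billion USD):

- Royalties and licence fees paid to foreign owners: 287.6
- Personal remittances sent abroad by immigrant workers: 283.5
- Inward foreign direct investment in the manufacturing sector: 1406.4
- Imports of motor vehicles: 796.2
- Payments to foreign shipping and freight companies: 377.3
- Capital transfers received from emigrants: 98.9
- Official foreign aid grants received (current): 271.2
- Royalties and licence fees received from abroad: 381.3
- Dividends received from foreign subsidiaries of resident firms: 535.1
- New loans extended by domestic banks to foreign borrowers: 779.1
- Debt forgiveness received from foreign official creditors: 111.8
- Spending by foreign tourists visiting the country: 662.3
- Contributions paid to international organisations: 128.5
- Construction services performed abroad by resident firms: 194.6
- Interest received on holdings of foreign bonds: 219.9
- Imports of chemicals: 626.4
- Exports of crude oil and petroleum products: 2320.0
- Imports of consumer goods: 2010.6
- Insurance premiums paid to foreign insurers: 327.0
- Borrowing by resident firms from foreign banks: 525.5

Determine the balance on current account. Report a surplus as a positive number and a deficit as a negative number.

Goods: -796.2 + 2320.0 - 2010.6 - 626.4 = -1113.2
Services: -377.3 + 662.3 + 381.3 - 287.6 - 327.0 + 194.6 = 246.3
Primary income: 535.1 + 219.9 = 755.0
Secondary income: 271.2 - 128.5 - 283.5 = -140.8
Current account = (-1113.2) + 246.3 + 755.0 + (-140.8) = -252.7
(Excluded from the current account — financial account: inward foreign direct investment in the manufacturing sector 1406.4, new loans extended by domestic banks to foreign borrowers 779.1, borrowing by resident firms from foreign banks 525.5; capital account: capital transfers received from emigrants 98.9, debt forgiveness received from foreign official creditors 111.8.)

-252.7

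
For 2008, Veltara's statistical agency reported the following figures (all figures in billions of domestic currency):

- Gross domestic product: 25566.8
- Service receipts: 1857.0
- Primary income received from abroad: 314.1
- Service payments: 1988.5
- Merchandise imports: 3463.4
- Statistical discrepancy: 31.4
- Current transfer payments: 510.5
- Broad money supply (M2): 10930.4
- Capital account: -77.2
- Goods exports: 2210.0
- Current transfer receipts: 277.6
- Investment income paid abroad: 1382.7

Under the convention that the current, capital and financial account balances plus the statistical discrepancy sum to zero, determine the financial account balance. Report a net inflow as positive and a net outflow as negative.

Goods balance = 2210.0 - 3463.4 = -1253.4
Services balance = 1857.0 - 1988.5 = -131.5
Trade balance (goods + services) = -1253.4 + (-131.5) = -1384.9
Net primary income = 314.1 - 1382.7 = -1068.6
Net secondary income = 277.6 - 510.5 = -232.9
Current account = -1384.9 + (-1068.6) + (-232.9) = -2686.4
Financial account = -(-2686.4 + (-77.2) + 31.4) = 2732.2

2732.2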